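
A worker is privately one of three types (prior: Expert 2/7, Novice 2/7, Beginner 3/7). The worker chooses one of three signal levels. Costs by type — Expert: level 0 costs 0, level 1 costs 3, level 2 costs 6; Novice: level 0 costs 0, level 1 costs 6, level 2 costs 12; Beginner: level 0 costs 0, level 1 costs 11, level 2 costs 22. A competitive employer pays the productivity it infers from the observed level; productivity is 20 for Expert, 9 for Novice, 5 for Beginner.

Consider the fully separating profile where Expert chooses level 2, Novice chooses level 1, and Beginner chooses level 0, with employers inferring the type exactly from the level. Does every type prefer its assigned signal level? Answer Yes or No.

Separating wages: level 2 → 20, level 1 → 9, level 0 → 5.
Expert (assigned level 2): level 0: 5 − 0 = 5; level 1: 9 − 3 = 6; level 2: 20 − 6 = 14. Expert stays.
Novice (assigned level 1): level 0: 5 − 0 = 5; level 1: 9 − 6 = 3; level 2: 20 − 12 = 8. Novice prefers level 2.
Beginner (assigned level 0): level 0: 5 − 0 = 5; level 1: 9 − 11 = -2; level 2: 20 − 22 = -2. Beginner stays.
At least one type deviates; the separating profile fails.

No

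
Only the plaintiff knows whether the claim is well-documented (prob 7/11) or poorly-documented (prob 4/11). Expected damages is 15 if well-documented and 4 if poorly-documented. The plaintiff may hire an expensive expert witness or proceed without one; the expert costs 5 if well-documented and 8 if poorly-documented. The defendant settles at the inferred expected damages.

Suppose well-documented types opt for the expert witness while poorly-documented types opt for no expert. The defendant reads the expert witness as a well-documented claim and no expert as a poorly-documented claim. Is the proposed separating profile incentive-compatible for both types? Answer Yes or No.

No

Under these beliefs, the expert witness earns settlement 15 and no expert earns settlement 4.
well-documented: the expert witness nets 15 − 5 = 10; no expert nets 4. well-documented prefers the expert witness.
poorly-documented: the expert witness nets 15 − 8 = 7; no expert nets 4. poorly-documented would deviate to the expert witness.
poorly-documented has a profitable deviation, so the profile is not an equilibrium.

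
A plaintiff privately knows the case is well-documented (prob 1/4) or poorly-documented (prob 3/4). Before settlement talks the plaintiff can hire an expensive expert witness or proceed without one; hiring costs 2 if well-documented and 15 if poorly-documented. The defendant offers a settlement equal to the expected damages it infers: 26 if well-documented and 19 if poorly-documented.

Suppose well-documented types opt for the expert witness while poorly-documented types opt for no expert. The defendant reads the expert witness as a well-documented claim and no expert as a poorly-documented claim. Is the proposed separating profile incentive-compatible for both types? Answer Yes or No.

Under these beliefs, the expert witness earns settlement 26 and no expert earns settlement 19.
well-documented: the expert witness nets 26 − 2 = 24; no expert nets 19. well-documented prefers the expert witness.
poorly-documented: the expert witness nets 26 − 15 = 11; no expert nets 19. poorly-documented prefers no expert.
Neither type deviates, so the separating profile is an equilibrium.

Yes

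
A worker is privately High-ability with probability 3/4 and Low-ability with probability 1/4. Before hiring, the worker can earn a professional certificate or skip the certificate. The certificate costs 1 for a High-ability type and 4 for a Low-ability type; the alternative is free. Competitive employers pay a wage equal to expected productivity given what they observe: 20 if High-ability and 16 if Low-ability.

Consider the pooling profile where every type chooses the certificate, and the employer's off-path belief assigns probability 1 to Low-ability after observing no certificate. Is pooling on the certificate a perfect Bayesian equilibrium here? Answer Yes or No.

On path, the employer holds the prior and pays 3/4·20 + 1/4·16 = 19. Off path (no certificate), believing Low-ability, it pays 16.
High-ability: the certificate nets 19 − 1 = 18; no certificate nets 16. High-ability stays.
Low-ability: the certificate nets 19 − 4 = 15; no certificate nets 16. Low-ability would deviate.
A type deviates, so pooling fails.

No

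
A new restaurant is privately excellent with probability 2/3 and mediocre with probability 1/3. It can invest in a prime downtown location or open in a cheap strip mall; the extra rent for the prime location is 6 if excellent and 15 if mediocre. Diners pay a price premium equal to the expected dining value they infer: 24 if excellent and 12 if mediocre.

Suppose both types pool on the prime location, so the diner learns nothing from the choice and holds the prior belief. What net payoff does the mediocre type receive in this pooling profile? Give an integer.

Pooled price premium = 2/3·24 + 1/3·12 = 20.
mediocre pays cost 15 for the prime location, so net payoff = 20 − 15 = 5.

5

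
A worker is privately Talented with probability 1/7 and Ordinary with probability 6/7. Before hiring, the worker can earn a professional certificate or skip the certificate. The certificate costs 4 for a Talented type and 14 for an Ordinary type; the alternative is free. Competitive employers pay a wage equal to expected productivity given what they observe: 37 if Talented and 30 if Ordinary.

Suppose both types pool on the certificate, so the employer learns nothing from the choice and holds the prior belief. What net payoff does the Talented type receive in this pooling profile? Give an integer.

27

Pooled wage = 1/7·37 + 6/7·30 = 31.
Talented pays cost 4 for the certificate, so net payoff = 31 − 4 = 27.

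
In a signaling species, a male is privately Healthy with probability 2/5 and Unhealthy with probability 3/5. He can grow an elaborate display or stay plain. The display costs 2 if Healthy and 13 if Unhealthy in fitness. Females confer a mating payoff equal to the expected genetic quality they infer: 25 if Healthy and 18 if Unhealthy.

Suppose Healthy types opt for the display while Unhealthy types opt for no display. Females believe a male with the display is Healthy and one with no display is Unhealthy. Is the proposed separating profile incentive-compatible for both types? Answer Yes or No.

Yes

Under these beliefs, the display earns mating payoff 25 and no display earns mating payoff 18.
Healthy: the display nets 25 − 2 = 23; no display nets 18. Healthy prefers the display.
Unhealthy: the display nets 25 − 13 = 12; no display nets 18. Unhealthy prefers no display.
Neither type deviates, so the separating profile is an equilibrium.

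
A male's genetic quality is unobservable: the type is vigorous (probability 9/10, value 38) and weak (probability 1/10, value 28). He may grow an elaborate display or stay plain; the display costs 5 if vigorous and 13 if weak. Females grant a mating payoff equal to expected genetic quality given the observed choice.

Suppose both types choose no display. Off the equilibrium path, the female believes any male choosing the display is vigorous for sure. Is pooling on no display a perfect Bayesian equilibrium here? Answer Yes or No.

On path, the female holds the prior and pays 9/10·38 + 1/10·28 = 37. Off path (the display), believing vigorous, it pays 38.
vigorous: no display nets 37; the display nets 38 − 5 = 33. vigorous stays.
weak: no display nets 37; the display nets 38 − 13 = 25. weak stays.
No type deviates, so pooling is sustained.

Yes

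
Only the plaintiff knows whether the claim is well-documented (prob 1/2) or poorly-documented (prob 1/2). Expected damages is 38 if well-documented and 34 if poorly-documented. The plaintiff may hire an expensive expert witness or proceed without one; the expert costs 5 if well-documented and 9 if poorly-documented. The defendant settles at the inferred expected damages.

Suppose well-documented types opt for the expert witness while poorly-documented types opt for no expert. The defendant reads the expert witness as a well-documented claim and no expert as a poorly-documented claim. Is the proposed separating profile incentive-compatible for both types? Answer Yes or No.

Under these beliefs, the expert witness earns settlement 38 and no expert earns settlement 34.
well-documented: the expert witness nets 38 − 5 = 33; no expert nets 34. well-documented would deviate to no expert.
poorly-documented: the expert witness nets 38 − 9 = 29; no expert nets 34. poorly-documented prefers no expert.
well-documented has a profitable deviation, so the profile is not an equilibrium.

No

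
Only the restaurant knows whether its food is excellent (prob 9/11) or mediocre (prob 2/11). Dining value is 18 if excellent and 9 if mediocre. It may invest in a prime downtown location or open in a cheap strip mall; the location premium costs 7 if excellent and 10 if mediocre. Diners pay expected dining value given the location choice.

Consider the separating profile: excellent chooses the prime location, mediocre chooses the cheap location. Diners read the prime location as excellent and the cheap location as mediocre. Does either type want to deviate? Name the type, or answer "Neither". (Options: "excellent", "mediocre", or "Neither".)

The prime location pays 18; the cheap location pays 9.
excellent: assigned the prime location, nets 18 − 7 = 11; deviating to the cheap location nets 9.
mediocre: assigned the cheap location, nets 9; deviating to the prime location nets 18 − 10 = 8.
Both types strictly prefer their assigned action; no profitable deviation.

Neither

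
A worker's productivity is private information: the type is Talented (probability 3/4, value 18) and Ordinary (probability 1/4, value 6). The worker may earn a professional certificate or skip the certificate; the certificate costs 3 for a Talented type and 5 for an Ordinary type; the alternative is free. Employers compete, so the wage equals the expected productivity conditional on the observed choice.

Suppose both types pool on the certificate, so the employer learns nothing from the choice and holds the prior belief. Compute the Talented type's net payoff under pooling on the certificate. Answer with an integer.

Pooled wage = 3/4·18 + 1/4·6 = 15.
Talented pays cost 3 for the certificate, so net payoff = 15 − 3 = 12.

12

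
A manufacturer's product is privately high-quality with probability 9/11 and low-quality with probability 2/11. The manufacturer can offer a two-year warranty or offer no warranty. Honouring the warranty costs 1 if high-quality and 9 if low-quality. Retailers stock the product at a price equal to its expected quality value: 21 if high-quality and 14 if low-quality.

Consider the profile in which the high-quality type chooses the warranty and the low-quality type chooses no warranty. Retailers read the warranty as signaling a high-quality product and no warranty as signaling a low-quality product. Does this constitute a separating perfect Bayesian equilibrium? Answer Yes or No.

Yes

Under these beliefs, the warranty earns price 21 and no warranty earns price 14.
high-quality: the warranty nets 21 − 1 = 20; no warranty nets 14. high-quality prefers the warranty.
low-quality: the warranty nets 21 − 9 = 12; no warranty nets 14. low-quality prefers no warranty.
Neither type deviates, so the separating profile is an equilibrium.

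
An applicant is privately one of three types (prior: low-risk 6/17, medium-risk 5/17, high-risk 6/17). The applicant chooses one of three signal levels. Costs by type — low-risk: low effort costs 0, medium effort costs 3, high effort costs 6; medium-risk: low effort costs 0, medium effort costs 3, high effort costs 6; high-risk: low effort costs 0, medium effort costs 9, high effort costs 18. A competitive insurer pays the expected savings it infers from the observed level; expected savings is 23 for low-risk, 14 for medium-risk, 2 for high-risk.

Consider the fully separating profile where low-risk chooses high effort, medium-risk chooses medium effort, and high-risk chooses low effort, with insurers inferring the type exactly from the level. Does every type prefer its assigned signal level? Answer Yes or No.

No

Separating rebates: high effort → 23, medium effort → 14, low effort → 2.
low-risk (assigned high effort): low effort: 2 − 0 = 2; medium effort: 14 − 3 = 11; high effort: 23 − 6 = 17. low-risk stays.
medium-risk (assigned medium effort): low effort: 2 − 0 = 2; medium effort: 14 − 3 = 11; high effort: 23 − 6 = 17. medium-risk prefers high effort.
high-risk (assigned low effort): low effort: 2 − 0 = 2; medium effort: 14 − 9 = 5; high effort: 23 − 18 = 5. high-risk prefers medium effort.
At least one type deviates; the separating profile fails.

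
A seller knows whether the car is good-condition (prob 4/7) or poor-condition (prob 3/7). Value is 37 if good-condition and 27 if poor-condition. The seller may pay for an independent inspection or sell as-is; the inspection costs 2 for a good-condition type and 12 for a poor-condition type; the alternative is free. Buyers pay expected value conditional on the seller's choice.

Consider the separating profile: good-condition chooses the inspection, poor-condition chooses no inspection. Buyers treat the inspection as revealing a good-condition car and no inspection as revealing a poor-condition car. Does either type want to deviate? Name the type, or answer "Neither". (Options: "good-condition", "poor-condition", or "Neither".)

Neither

The inspection pays 37; no inspection pays 27.
good-condition: assigned the inspection, nets 37 − 2 = 35; deviating to no inspection nets 27.
poor-condition: assigned no inspection, nets 27; deviating to the inspection nets 37 − 12 = 25.
Both types strictly prefer their assigned action; no profitable deviation.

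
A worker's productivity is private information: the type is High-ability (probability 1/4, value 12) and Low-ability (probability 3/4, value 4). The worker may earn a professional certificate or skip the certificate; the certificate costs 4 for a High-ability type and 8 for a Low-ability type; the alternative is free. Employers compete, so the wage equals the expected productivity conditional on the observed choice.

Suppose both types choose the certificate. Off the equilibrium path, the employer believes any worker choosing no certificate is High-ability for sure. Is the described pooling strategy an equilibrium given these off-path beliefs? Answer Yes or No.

On path, the employer holds the prior and pays 1/4·12 + 3/4·4 = 6. Off path (no certificate), believing High-ability, it pays 12.
High-ability: the certificate nets 6 − 4 = 2; no certificate nets 12. High-ability would deviate.
Low-ability: the certificate nets 6 − 8 = -2; no certificate nets 12. Low-ability would deviate.
A type deviates, so pooling fails.

No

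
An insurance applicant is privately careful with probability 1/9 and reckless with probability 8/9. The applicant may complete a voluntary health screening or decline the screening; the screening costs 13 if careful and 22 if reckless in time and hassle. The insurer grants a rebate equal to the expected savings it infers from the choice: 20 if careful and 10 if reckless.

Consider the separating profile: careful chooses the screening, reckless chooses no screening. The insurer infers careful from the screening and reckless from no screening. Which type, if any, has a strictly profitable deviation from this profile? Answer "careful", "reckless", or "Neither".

careful

The screening pays 20; no screening pays 10.
careful: assigned the screening, nets 20 − 13 = 7; deviating to no screening nets 10.
reckless: assigned no screening, nets 10; deviating to the screening nets 20 − 22 = -2.
The careful type gains 3 by deviating.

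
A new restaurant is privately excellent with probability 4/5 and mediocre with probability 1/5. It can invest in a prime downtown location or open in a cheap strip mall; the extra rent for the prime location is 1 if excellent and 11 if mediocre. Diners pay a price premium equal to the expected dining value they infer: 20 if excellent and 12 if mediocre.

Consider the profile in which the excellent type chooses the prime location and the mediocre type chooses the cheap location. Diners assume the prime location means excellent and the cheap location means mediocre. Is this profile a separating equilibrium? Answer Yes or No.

Yes

Under these beliefs, the prime location earns price premium 20 and the cheap location earns price premium 12.
excellent: the prime location nets 20 − 1 = 19; the cheap location nets 12. excellent prefers the prime location.
mediocre: the prime location nets 20 − 11 = 9; the cheap location nets 12. mediocre prefers the cheap location.
Neither type deviates, so the separating profile is an equilibrium.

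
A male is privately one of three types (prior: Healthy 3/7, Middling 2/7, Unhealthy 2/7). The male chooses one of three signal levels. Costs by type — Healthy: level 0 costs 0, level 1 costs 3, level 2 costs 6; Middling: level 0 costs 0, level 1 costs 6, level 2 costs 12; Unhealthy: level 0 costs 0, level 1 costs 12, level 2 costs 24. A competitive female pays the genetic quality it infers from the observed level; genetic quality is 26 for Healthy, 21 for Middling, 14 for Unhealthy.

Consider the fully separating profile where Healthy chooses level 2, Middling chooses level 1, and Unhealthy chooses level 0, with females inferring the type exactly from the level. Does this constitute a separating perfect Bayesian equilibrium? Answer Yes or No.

Separating mating payoffs: level 2 → 26, level 1 → 21, level 0 → 14.
Healthy (assigned level 2): level 0: 14 − 0 = 14; level 1: 21 − 3 = 18; level 2: 26 − 6 = 20. Healthy stays.
Middling (assigned level 1): level 0: 14 − 0 = 14; level 1: 21 − 6 = 15; level 2: 26 − 12 = 14. Middling stays.
Unhealthy (assigned level 0): level 0: 14 − 0 = 14; level 1: 21 − 12 = 9; level 2: 26 − 24 = 2. Unhealthy stays.
Every type prefers its assigned level; separation holds.

Yes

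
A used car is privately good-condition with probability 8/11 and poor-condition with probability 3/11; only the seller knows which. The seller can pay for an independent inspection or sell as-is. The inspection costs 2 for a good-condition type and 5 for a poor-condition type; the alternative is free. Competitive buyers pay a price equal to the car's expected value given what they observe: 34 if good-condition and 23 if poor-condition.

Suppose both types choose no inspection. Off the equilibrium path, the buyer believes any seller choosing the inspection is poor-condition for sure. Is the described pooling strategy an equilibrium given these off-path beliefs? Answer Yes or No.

Yes

On path, the buyer holds the prior and pays 8/11·34 + 3/11·23 = 31. Off path (the inspection), believing poor-condition, it pays 23.
good-condition: no inspection nets 31; the inspection nets 23 − 2 = 21. good-condition stays.
poor-condition: no inspection nets 31; the inspection nets 23 − 5 = 18. poor-condition stays.
No type deviates, so pooling is sustained.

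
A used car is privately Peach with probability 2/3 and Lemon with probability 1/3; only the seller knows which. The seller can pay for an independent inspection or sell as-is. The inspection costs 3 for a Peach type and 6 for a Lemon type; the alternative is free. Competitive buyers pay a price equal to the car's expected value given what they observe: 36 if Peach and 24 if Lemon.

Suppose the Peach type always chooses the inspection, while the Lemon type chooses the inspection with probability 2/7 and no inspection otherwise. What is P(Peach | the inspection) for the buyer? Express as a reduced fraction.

7/8

P(the inspection) = (2/3)·1 + (1/3)·(2/7) = 16/21.
By Bayes' rule, P(Peach | the inspection) = (2/3) / (16/21) = 7/8.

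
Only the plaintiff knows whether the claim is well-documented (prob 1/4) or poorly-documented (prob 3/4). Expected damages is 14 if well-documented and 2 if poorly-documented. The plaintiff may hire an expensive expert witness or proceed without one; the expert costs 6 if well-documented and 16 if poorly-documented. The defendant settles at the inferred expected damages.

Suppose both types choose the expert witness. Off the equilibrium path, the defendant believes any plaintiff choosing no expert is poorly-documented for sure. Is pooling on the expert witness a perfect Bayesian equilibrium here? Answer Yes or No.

No

On path, the defendant holds the prior and pays 1/4·14 + 3/4·2 = 5. Off path (no expert), believing poorly-documented, it pays 2.
well-documented: the expert witness nets 5 − 6 = -1; no expert nets 2. well-documented would deviate.
poorly-documented: the expert witness nets 5 − 16 = -11; no expert nets 2. poorly-documented would deviate.
A type deviates, so pooling fails.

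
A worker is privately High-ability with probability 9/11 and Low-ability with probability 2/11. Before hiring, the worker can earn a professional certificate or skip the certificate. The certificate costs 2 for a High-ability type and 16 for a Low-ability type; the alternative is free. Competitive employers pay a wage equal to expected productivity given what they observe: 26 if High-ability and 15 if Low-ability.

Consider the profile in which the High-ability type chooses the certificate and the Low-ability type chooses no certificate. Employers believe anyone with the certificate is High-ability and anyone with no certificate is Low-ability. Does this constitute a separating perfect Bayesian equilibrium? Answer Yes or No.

Under these beliefs, the certificate earns wage 26 and no certificate earns wage 15.
High-ability: the certificate nets 26 − 2 = 24; no certificate nets 15. High-ability prefers the certificate.
Low-ability: the certificate nets 26 − 16 = 10; no certificate nets 15. Low-ability prefers no certificate.
Neither type deviates, so the separating profile is an equilibrium.

Yes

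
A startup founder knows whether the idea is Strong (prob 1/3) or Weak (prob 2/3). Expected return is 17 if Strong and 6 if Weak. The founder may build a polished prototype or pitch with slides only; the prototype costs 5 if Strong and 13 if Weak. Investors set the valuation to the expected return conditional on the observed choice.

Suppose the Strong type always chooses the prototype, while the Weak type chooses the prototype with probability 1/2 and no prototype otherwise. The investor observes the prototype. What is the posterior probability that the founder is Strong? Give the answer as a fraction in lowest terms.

P(the prototype) = (1/3)·1 + (2/3)·(1/2) = 2/3.
By Bayes' rule, P(Strong | the prototype) = (1/3) / (2/3) = 1/2.

1/2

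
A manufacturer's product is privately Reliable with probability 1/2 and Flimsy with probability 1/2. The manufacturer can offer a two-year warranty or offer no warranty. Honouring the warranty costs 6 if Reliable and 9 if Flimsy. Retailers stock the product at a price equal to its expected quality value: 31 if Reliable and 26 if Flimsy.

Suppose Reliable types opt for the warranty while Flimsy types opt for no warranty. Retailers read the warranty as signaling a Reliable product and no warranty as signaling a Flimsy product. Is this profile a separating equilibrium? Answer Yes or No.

Under these beliefs, the warranty earns price 31 and no warranty earns price 26.
Reliable: the warranty nets 31 − 6 = 25; no warranty nets 26. Reliable would deviate to no warranty.
Flimsy: the warranty nets 31 − 9 = 22; no warranty nets 26. Flimsy prefers no warranty.
Reliable has a profitable deviation, so the profile is not an equilibrium.

No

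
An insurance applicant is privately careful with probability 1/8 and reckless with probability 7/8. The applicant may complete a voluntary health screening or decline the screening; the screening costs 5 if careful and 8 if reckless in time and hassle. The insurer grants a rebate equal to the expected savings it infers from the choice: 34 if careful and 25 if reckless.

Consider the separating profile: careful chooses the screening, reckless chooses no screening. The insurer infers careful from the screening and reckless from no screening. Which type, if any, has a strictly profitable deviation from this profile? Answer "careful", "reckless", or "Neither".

The screening pays 34; no screening pays 25.
careful: assigned the screening, nets 34 − 5 = 29; deviating to no screening nets 25.
reckless: assigned no screening, nets 25; deviating to the screening nets 34 − 8 = 26.
The reckless type gains 1 by deviating.

reckless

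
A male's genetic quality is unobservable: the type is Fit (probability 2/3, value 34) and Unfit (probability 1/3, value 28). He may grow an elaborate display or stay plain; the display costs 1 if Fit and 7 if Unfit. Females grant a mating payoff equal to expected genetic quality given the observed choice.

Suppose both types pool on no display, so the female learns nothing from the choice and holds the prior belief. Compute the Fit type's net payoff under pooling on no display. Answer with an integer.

Pooled mating payoff = 2/3·34 + 1/3·28 = 32.
Fit pays no cost for no display, so net payoff = 32.

32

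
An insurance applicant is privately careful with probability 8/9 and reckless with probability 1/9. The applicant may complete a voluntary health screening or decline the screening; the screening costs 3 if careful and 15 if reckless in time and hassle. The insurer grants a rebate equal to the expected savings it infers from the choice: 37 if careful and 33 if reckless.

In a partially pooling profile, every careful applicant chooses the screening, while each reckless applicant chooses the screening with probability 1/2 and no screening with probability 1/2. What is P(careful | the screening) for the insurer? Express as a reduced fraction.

P(the screening) = (8/9)·1 + (1/9)·(1/2) = 17/18.
By Bayes' rule, P(careful | the screening) = (8/9) / (17/18) = 16/17.

16/17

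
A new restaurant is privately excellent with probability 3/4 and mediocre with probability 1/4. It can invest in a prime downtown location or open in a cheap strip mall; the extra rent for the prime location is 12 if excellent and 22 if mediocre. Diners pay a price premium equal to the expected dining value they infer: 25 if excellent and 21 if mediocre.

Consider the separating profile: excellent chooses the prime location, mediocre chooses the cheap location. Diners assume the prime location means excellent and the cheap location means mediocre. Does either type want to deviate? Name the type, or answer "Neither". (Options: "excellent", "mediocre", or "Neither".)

The prime location pays 25; the cheap location pays 21.
excellent: assigned the prime location, nets 25 − 12 = 13; deviating to the cheap location nets 21.
mediocre: assigned the cheap location, nets 21; deviating to the prime location nets 25 − 22 = 3.
The excellent type gains 8 by deviating.

excellent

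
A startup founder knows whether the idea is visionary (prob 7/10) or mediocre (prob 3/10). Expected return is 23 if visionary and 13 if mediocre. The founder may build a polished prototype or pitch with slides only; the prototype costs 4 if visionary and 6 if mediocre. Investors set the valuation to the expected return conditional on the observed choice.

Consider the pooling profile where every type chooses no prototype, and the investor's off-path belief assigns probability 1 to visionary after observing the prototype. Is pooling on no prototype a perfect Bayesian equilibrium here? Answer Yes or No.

On path, the investor holds the prior and pays 7/10·23 + 3/10·13 = 20. Off path (the prototype), believing visionary, it pays 23.
visionary: no prototype nets 20; the prototype nets 23 − 4 = 19. visionary stays.
mediocre: no prototype nets 20; the prototype nets 23 − 6 = 17. mediocre stays.
No type deviates, so pooling is sustained.

Yes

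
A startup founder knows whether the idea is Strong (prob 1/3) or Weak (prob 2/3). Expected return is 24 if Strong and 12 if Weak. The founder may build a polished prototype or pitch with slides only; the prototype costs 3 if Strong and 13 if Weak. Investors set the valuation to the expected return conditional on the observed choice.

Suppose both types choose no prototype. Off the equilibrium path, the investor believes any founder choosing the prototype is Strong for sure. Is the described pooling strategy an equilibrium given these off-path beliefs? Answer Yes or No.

No

On path, the investor holds the prior and pays 1/3·24 + 2/3·12 = 16. Off path (the prototype), believing Strong, it pays 24.
Strong: no prototype nets 16; the prototype nets 24 − 3 = 21. Strong would deviate.
Weak: no prototype nets 16; the prototype nets 24 − 13 = 11. Weak stays.
A type deviates, so pooling fails.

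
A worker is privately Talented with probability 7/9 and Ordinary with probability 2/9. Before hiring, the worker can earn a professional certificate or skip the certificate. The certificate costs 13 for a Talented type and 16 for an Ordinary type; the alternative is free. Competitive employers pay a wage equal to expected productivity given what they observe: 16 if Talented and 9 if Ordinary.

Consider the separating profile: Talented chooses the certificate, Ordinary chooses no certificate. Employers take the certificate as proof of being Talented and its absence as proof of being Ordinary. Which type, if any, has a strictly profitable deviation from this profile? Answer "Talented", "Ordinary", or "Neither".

Talented

The certificate pays 16; no certificate pays 9.
Talented: assigned the certificate, nets 16 − 13 = 3; deviating to no certificate nets 9.
Ordinary: assigned no certificate, nets 9; deviating to the certificate nets 16 − 16 = 0.
The Talented type gains 6 by deviating.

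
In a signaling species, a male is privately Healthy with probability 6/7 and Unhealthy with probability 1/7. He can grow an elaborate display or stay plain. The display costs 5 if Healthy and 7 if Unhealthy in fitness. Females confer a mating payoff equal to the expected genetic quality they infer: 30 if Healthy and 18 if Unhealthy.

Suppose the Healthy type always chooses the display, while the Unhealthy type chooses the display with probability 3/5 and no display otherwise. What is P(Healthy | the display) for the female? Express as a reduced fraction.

P(the display) = (6/7)·1 + (1/7)·(3/5) = 33/35.
By Bayes' rule, P(Healthy | the display) = (6/7) / (33/35) = 10/11.

10/11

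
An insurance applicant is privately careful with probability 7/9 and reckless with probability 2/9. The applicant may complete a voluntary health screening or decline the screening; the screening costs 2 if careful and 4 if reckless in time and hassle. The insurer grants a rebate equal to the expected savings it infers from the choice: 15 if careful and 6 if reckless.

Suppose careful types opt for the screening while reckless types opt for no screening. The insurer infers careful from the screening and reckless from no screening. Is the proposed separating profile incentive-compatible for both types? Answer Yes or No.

Under these beliefs, the screening earns rebate 15 and no screening earns rebate 6.
careful: the screening nets 15 − 2 = 13; no screening nets 6. careful prefers the screening.
reckless: the screening nets 15 − 4 = 11; no screening nets 6. reckless would deviate to the screening.
reckless has a profitable deviation, so the profile is not an equilibrium.

No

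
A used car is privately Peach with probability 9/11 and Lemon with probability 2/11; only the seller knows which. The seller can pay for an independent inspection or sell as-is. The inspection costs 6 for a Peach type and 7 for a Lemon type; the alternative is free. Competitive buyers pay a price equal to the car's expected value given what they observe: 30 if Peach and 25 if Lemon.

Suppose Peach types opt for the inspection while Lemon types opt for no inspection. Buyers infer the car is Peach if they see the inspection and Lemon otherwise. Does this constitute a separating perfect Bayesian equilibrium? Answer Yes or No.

Under these beliefs, the inspection earns price 30 and no inspection earns price 25.
Peach: the inspection nets 30 − 6 = 24; no inspection nets 25. Peach would deviate to no inspection.
Lemon: the inspection nets 30 − 7 = 23; no inspection nets 25. Lemon prefers no inspection.
Peach has a profitable deviation, so the profile is not an equilibrium.

No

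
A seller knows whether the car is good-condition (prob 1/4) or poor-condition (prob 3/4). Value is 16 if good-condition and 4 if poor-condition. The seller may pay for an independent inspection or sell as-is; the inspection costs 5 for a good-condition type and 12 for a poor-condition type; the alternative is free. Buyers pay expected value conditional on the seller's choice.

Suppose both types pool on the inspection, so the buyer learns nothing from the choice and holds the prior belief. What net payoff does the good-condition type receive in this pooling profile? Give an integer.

Pooled price = 1/4·16 + 3/4·4 = 7.
good-condition pays cost 5 for the inspection, so net payoff = 7 − 5 = 2.

2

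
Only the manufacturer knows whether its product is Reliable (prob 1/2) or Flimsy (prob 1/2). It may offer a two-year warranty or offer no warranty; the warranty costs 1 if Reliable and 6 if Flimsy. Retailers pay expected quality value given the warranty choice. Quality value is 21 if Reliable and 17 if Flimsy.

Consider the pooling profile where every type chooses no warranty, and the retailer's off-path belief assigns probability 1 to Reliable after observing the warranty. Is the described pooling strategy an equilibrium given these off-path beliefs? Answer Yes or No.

No

On path, the retailer holds the prior and pays 1/2·21 + 1/2·17 = 19. Off path (the warranty), believing Reliable, it pays 21.
Reliable: no warranty nets 19; the warranty nets 21 − 1 = 20. Reliable would deviate.
Flimsy: no warranty nets 19; the warranty nets 21 − 6 = 15. Flimsy stays.
A type deviates, so pooling fails.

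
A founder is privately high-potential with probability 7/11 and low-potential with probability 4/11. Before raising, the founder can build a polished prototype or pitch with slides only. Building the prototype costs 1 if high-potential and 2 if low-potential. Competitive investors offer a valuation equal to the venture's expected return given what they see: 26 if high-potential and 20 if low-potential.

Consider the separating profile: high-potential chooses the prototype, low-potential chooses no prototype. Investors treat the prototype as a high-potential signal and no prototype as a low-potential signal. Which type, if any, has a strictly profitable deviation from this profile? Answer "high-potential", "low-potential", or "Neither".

The prototype pays 26; no prototype pays 20.
high-potential: assigned the prototype, nets 26 − 1 = 25; deviating to no prototype nets 20.
low-potential: assigned no prototype, nets 20; deviating to the prototype nets 26 − 2 = 24.
The low-potential type gains 4 by deviating.

low-potential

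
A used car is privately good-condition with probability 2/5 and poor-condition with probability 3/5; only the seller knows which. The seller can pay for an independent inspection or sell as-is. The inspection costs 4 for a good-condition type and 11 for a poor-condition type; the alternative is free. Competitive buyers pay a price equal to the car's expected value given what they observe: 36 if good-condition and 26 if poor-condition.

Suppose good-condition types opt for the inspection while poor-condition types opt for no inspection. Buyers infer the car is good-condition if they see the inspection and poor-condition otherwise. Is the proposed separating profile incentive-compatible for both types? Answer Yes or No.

Under these beliefs, the inspection earns price 36 and no inspection earns price 26.
good-condition: the inspection nets 36 − 4 = 32; no inspection nets 26. good-condition prefers the inspection.
poor-condition: the inspection nets 36 − 11 = 25; no inspection nets 26. poor-condition prefers no inspection.
Neither type deviates, so the separating profile is an equilibrium.

Yes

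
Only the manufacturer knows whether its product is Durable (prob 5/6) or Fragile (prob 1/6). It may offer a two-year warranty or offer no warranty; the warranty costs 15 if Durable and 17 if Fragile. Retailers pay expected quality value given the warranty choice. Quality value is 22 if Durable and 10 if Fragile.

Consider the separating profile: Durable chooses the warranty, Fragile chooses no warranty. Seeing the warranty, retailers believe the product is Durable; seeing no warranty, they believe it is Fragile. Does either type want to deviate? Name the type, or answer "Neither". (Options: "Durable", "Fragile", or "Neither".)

The warranty pays 22; no warranty pays 10.
Durable: assigned the warranty, nets 22 − 15 = 7; deviating to no warranty nets 10.
Fragile: assigned no warranty, nets 10; deviating to the warranty nets 22 − 17 = 5.
The Durable type gains 3 by deviating.

Durable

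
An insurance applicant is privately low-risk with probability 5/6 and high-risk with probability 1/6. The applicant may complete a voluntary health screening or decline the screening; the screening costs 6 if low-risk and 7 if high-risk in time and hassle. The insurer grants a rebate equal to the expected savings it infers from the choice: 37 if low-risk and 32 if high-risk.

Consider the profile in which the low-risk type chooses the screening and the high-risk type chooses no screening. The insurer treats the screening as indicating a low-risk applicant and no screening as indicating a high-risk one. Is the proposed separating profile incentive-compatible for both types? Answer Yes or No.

No

Under these beliefs, the screening earns rebate 37 and no screening earns rebate 32.
low-risk: the screening nets 37 − 6 = 31; no screening nets 32. low-risk would deviate to no screening.
high-risk: the screening nets 37 − 7 = 30; no screening nets 32. high-risk prefers no screening.
low-risk has a profitable deviation, so the profile is not an equilibrium.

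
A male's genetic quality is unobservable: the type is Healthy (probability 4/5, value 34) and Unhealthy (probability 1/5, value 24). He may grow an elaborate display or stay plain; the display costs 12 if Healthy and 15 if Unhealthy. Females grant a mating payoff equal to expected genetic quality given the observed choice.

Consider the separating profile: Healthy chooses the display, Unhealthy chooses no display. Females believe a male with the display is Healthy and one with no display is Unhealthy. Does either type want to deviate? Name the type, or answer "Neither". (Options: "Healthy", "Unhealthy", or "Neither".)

The display pays 34; no display pays 24.
Healthy: assigned the display, nets 34 − 12 = 22; deviating to no display nets 24.
Unhealthy: assigned no display, nets 24; deviating to the display nets 34 − 15 = 19.
The Healthy type gains 2 by deviating.

Healthy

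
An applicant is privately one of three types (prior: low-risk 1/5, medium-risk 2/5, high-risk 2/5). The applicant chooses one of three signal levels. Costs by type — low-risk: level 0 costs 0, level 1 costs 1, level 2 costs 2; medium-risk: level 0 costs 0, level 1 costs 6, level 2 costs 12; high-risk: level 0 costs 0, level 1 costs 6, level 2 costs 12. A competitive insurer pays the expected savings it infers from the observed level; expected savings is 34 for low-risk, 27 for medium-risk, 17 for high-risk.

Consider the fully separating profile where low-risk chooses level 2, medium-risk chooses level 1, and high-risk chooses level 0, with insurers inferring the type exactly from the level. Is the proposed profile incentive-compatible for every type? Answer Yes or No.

Separating rebates: level 2 → 34, level 1 → 27, level 0 → 17.
low-risk (assigned level 2): level 0: 17 − 0 = 17; level 1: 27 − 1 = 26; level 2: 34 − 2 = 32. low-risk stays.
medium-risk (assigned level 1): level 0: 17 − 0 = 17; level 1: 27 − 6 = 21; level 2: 34 − 12 = 22. medium-risk prefers level 2.
high-risk (assigned level 0): level 0: 17 − 0 = 17; level 1: 27 − 6 = 21; level 2: 34 − 12 = 22. high-risk prefers level 2.
At least one type deviates; the separating profile fails.

No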